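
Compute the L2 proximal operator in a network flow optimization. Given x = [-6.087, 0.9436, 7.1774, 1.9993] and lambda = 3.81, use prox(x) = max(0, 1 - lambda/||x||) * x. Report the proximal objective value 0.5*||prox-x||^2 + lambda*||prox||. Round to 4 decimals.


Step 1: Compute ||x||.
||x|| = 9.6672
Step 2: Compute scaling factor.
scale = max(0, 1 - 3.81/9.6672) = 0.6059
Step 3: prox(x) = [-3.688, 0.5717, 4.3487, 1.2113]
||prox(x)|| = 5.8572
Step 4: Proximal objective.
0.5*||prox-x||^2 = 7.2581
lambda*||prox|| = 22.3159
Total = 29.5739


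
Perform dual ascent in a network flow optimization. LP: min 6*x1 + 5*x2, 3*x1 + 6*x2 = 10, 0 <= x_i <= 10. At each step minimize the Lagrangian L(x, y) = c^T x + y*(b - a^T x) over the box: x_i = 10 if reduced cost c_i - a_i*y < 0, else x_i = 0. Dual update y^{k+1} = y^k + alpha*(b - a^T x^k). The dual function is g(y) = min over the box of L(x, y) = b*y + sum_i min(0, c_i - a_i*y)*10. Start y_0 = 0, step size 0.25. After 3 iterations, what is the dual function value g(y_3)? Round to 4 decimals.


Dual ascent for LP: min 6*x1 + 5*x2, 3*x1 + 6*x2 = 10, 0 <= x_i <= 10
Step 1: y^k = 0.0, reduced costs: (6.0, 5.0)
  x^k = (0.0, 0.0), subgradient = b - a^T x = 10.0
  y^{k+1} = 0.0 + 0.25*10.0 = 2.5
Step 2: y^k = 2.5, reduced costs: (-1.5, -10.0)
  x^k = (10.0, 10.0), subgradient = b - a^T x = -80.0
  y^{k+1} = 2.5 + 0.25*-80.0 = -17.5
Step 3: y^k = -17.5, reduced costs: (58.5, 110.0)
  x^k = (0.0, 0.0), subgradient = b - a^T x = 10.0
  y^{k+1} = -17.5 + 0.25*10.0 = -15.0
Dual objective at y_3 = -15.0: reduced costs (51.0, 95.0), box minimizer x = (0.0, 0.0)
g(y_3) = b*y + (c1 - a1*y)*x1 + (c2 - a2*y)*x2 = 10*(-15.0) + 51.0*0.0 + 95.0*0.0 = -150.0 + 0.0 + 0.0 = -150.0


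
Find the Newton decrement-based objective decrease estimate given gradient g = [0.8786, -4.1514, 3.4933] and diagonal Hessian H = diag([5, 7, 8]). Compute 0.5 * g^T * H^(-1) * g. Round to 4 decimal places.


Step 1: H is diagonal, so H^(-1) * g = [0.1757, -0.5931, 0.4367].
Step 2: g^T H^(-1) g = sum_i g_i^2 / H_ii
  = (0.8786)^2/5 + (-4.1514)^2/7 + (3.4933)^2/8
  = 0.1544 + 2.462 + 1.5254 = 4.1418
Step 3: Objective decrease = 0.5 * g^T H^(-1) g = 2.0709


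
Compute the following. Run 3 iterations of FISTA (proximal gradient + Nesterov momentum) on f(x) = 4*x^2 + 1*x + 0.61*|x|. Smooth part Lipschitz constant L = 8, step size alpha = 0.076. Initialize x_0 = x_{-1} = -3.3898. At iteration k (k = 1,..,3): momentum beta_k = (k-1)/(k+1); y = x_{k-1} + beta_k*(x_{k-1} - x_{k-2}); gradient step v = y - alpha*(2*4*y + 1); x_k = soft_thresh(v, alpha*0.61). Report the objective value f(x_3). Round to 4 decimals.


FISTA on f(x) = 4*x^2 + 1*x + 0.61*|x|
L = 8, alpha = 0.076
Iteration 1: beta = 0.0, y = -3.3898 + 0.0*(-3.3898 + 3.3898) = -3.3898
  grad(y) = -26.1184, v = y - alpha*grad = -1.4048
  prox(v) = soft_thresh(-1.4048, 0.0464) = -1.3584
Iteration 2: beta = 0.3333, y = -1.3584 + 0.3333*(-1.3584 + 3.3898) = -0.6813
  grad(y) = -4.4506, v = y - alpha*grad = -0.3431
  prox(v) = soft_thresh(-0.3431, 0.0464) = -0.2967
Iteration 3: beta = 0.5, y = -0.2967 + 0.5*(-0.2967 + 1.3584) = 0.2341
  grad(y) = 2.8731, v = y - alpha*grad = 0.0158
  prox(v) = soft_thresh(0.0158, 0.0464) = 0.0
f(x_3) = 4*0.0^2 + 1*0.0 + 0.61*|0.0| = 0.0


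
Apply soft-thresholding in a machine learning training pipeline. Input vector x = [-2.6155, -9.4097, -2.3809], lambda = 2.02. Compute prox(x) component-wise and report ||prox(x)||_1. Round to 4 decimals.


Soft-thresholding with lambda = 2.02:
prox(-2.6155) = sign(-2.6155)*max(|-2.6155| - 2.02, 0) = -0.5955
prox(-9.4097) = sign(-9.4097)*max(|-9.4097| - 2.02, 0) = -7.3897
prox(-2.3809) = sign(-2.3809)*max(|-2.3809| - 2.02, 0) = -0.3609
prox(x) = [-0.5955, -7.3897, -0.3609]
||prox(x)||_1 = 0.5955 + 7.3897 + 0.3609 = 8.3461


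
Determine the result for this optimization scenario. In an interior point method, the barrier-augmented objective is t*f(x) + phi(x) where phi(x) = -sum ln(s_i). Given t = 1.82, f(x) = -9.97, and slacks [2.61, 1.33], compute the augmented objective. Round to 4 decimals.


Step 1: Compute log-barrier.
ln values: [0.9594, 0.2852]
phi = -(0.9594 + 0.2852) = -1.2445
Step 2: Compute augmented objective.
t*f(x) = 1.82*-9.97 = -18.1454
Total = -18.1454 - 1.2445 = -19.3899


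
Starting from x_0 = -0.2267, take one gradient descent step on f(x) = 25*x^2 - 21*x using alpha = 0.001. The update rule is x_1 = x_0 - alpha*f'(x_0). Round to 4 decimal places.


We compute the gradient at x_0 and apply the update.
f'(x) = 50*x - 21
f'(-0.2267) = 50*-0.2267 - 21 = -32.335
x_1 = -0.2267 - 0.001*-32.335 = -0.1944


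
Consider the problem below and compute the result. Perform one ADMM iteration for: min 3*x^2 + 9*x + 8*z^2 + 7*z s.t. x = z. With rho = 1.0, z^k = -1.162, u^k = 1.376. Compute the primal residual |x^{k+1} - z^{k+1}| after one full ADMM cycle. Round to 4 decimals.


ADMM iteration with rho = 1.0, z^k = -1.162, u^k = 1.376
Step 1: x-update.
Minimize 3*x^2 + 9*x + (1.0/2)*(x + 1.162 + 1.376)^2
FOC: (2*3 + 1.0)*x = -9 + 1.0*(-1.162 - 1.376)
x^{k+1} = -1.6483
Step 2: z-update.
Minimize 8*z^2 + 7*z + (1.0/2)*(-1.6483 - z + 1.376)^2
FOC: (2*8 + 1.0)*z = -7 + 1.0*(-1.6483 + 1.376)
z^{k+1} = -0.4278
Step 3: u-update.
u^{k+1} = 1.376 - 1.6483 + 0.4278 = 0.1555
Step 4: Primal residual = |-1.6483 + 0.4278| = 1.2205


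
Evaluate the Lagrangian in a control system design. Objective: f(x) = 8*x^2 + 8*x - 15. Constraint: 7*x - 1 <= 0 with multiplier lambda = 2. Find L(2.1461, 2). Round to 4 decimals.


Step 1: Evaluate f(x).
f(2.1461) = 8*2.1461^2 + 8*2.1461 - 15 = 39.0148
Step 2: Evaluate g(x).
g(2.1461) = 7*2.1461 - 1 = 14.0227
Step 3: Compute Lagrangian.
L = 39.0148 + 2*14.0227 = 67.0602


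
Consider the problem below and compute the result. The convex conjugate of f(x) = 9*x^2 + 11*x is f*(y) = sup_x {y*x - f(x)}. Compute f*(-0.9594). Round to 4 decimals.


f*(y) = sup_x {y*x - a*x^2 - b*x} = sup_x {(y-b)*x - a*x^2}
FOC: (y - b) - 2a*x = 0 => x* = (y - b)/(2a)
x* = (-0.9594 - 11)/(2*9) = -0.6644
f*(-0.9594) = (y-b)^2/(4a) = (-0.9594 - 11)^2/(4*9)
= 143.0272/36 = 3.973


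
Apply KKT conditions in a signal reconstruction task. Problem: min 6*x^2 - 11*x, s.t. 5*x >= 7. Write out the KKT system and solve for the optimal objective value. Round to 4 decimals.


Step 1: Try lambda = 0 (constraint inactive).
x_unc = 11/(2*6) = 0.9167
Check: 5*0.9167 = 4.5835 < 7 -- violated!
Step 2: Constraint must be active: 5*x = 7
x* = 7/5 = 1.4
lambda = (2*6*1.4 - 11)/5 = 1.16
Step 3: Compute optimal value.
f(x*) = 6*1.4^2 - 11*1.4 = -3.64


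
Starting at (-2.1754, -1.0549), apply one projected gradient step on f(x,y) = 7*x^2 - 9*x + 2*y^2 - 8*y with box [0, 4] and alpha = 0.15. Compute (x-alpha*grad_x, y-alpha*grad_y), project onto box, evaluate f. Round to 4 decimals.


Step 1: Compute gradient at (-2.1754, -1.0549).
grad_x = 2*7*-2.1754 - 9 = -39.4556
grad_y = 2*2*-1.0549 - 8 = -12.2196
Step 2: Gradient step.
x_raw = -2.1754 - 0.15*-39.4556 = 3.7429
y_raw = -1.0549 - 0.15*-12.2196 = 0.778
Step 3: Project onto [0, 4].
x_proj = clip(3.7429) = 3.7429
y_proj = clip(0.778) = 0.778
Step 4: Evaluate f.
f(3.7429, 0.778) = 59.3671


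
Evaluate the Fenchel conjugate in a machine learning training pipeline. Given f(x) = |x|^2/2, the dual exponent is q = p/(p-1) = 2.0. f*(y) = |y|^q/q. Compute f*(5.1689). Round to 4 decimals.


The conjugate exponent q satisfies 1/p + 1/q = 1.
p = 2, so q = 2/(2 - 1) = 2.0
|y|^q = 5.1689^2.0 = 26.7175
f*(5.1689) = 26.7175 / 2.0 = 13.3588


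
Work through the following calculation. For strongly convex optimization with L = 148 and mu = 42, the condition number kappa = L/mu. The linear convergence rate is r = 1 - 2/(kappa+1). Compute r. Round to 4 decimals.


Step 1: Compute the condition number.
kappa = L/mu = 148/42 = 3.5238
Step 2: Compute the convergence rate.
r = 1 - 2/(kappa + 1) = 1 - 2*mu/(L + mu) = (L - mu)/(L + mu) = 106/190 = 0.5579


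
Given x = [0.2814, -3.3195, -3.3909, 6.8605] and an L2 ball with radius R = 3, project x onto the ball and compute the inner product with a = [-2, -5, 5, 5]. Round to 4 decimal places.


Step 1: Compute ||x|| (intermediates to 6 decimals).
||x|| = sqrt(0.2814^2 + (-3.3195)^2 + (-3.3909)^2 + 6.8605^2) = 8.346432
Step 2: Project.
Since ||x|| > R, scale = R/||x|| = 3/8.346432 = 0.359435, proj(x) = scale * x
proj(x) = [0.101145, -1.193144, -1.218808, 2.465904]
Step 3: Dot product.
a^T * proj(x) = -2*0.101145 - 5*(-1.193144) + 5*(-1.218808) + 5*2.465904 = 11.9989


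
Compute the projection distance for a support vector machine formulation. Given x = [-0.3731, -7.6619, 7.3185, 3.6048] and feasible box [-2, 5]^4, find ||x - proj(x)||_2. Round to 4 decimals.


Project each component onto [-2, 5].
clip(-0.3731) = -0.3731, clip(-7.6619) = -2.0, clip(7.3185) = 5.0, clip(3.6048) = 3.6048
Projection = [-0.3731, -2.0, 5.0, 3.6048]
Squared diffs: [0.0, 32.0571, 5.3754, 0.0]
Distance = sqrt(37.4325) = 6.1182


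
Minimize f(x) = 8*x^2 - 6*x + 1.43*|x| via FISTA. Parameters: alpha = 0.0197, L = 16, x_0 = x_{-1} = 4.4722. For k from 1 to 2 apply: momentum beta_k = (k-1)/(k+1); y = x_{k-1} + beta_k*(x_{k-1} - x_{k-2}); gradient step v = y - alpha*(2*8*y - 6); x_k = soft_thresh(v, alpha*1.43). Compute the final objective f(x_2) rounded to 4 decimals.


FISTA on f(x) = 8*x^2 - 6*x + 1.43*|x|
L = 16, alpha = 0.0197
Iteration 1: beta = 0.0, y = 4.4722 + 0.0*(4.4722 - 4.4722) = 4.4722
  grad(y) = 65.5552, v = y - alpha*grad = 3.1808
  prox(v) = soft_thresh(3.1808, 0.0282) = 3.1526
Iteration 2: beta = 0.3333, y = 3.1526 + 0.3333*(3.1526 - 4.4722) = 2.7127
  grad(y) = 37.4036, v = y - alpha*grad = 1.9759
  prox(v) = soft_thresh(1.9759, 0.0282) = 1.9477
f(x_2) = 8*1.9477^2 - 6*1.9477 + 1.43*|1.9477| = 21.4473


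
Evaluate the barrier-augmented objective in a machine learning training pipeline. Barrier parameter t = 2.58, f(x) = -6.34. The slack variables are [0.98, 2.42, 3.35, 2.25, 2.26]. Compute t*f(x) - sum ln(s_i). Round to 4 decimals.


Step 1: Compute log-barrier.
ln values: [-0.0202, 0.8838, 1.209, 0.8109, 0.8154]
phi = -(-0.0202 + 0.8838 + 1.209 + 0.8109 + 0.8154) = -3.6988
Step 2: Compute augmented objective.
t*f(x) = 2.58*-6.34 = -16.3572
Total = -16.3572 - 3.6988 = -20.056


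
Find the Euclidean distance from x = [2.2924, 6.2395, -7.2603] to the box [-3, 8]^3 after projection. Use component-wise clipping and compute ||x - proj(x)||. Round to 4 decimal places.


Project each component onto [-3, 8].
clip(2.2924) = 2.2924, clip(6.2395) = 6.2395, clip(-7.2603) = -3.0
Projection = [2.2924, 6.2395, -3.0]
Squared diffs: [0.0, 0.0, 18.1502]
Distance = sqrt(18.1502) = 4.2603


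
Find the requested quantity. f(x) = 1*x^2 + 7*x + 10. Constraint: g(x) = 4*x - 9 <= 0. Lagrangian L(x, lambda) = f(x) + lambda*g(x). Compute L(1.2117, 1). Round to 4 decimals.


Step 1: Evaluate f(x).
f(1.2117) = 1*1.2117^2 + 7*1.2117 + 10 = 19.9501
Step 2: Evaluate g(x).
g(1.2117) = 4*1.2117 - 9 = -4.1532
Step 3: Compute Lagrangian.
L = 19.9501 + 1*-4.1532 = 15.7969


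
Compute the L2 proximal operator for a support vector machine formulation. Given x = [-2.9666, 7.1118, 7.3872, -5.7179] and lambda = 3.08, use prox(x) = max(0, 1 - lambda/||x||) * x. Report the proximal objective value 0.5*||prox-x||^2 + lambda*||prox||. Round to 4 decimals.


Step 1: Compute ||x||.
||x|| = 12.1096
Step 2: Compute scaling factor.
scale = max(0, 1 - 3.08/12.1096) = 0.7457
Step 3: prox(x) = [-2.2121, 5.303, 5.5083, -4.2636]
||prox(x)|| = 9.0296
Step 4: Proximal objective.
0.5*||prox-x||^2 = 4.7432
lambda*||prox|| = 27.8112
Total = 32.5545


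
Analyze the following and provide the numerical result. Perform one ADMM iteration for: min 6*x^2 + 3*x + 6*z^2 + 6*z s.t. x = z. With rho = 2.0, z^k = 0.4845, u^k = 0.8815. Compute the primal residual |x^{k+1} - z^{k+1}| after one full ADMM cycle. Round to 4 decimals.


ADMM iteration with rho = 2.0, z^k = 0.4845, u^k = 0.8815
Step 1: x-update.
Minimize 6*x^2 + 3*x + (2.0/2)*(x - 0.4845 + 0.8815)^2
FOC: (2*6 + 2.0)*x = -3 + 2.0*(0.4845 - 0.8815)
x^{k+1} = -0.271
Step 2: z-update.
Minimize 6*z^2 + 6*z + (2.0/2)*(-0.271 - z + 0.8815)^2
FOC: (2*6 + 2.0)*z = -6 + 2.0*(-0.271 + 0.8815)
z^{k+1} = -0.3414
Step 3: u-update.
u^{k+1} = 0.8815 - 0.271 + 0.3414 = 0.9519
Step 4: Primal residual = |-0.271 + 0.3414| = 0.0704


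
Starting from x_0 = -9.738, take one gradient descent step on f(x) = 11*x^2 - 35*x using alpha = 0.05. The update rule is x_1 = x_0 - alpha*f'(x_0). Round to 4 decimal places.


We compute the gradient at x_0 and apply the update.
f'(x) = 22*x - 35
f'(-9.738) = 22*-9.738 - 35 = -249.236
x_1 = -9.738 - 0.05*-249.236 = 2.7238


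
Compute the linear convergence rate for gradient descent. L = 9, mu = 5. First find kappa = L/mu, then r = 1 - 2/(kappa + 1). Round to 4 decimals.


Step 1: Compute the condition number.
kappa = L/mu = 9/5 = 1.8
Step 2: Compute the convergence rate.
r = 1 - 2/(kappa + 1) = 1 - 2*mu/(L + mu) = (L - mu)/(L + mu) = 4/14 = 0.2857


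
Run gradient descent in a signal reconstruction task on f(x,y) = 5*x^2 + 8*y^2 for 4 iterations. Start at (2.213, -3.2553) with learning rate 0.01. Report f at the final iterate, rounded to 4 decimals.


Gradient descent on f(x,y) = 5*x^2 + 8*y^2.
Starting point: (2.213, -3.2553), alpha = 0.01
Step 1: grad_x = 2*5*2.213 = 22.13, grad_y = 2*8*-3.2553 = -52.0848
  x_1 = 2.213 - 0.01*22.13 = 1.9917
  y_1 = -3.2553 - 0.01*-52.0848 = -2.7345
Step 2: grad_x = 2*5*1.9917 = 19.917, grad_y = 2*8*-2.7345 = -43.7512
  x_2 = 1.9917 - 0.01*19.917 = 1.7925
  y_2 = -2.7345 - 0.01*-43.7512 = -2.2969
Step 3: grad_x = 2*5*1.7925 = 17.9253, grad_y = 2*8*-2.2969 = -36.751
  x_3 = 1.7925 - 0.01*17.9253 = 1.6133
  y_3 = -2.2969 - 0.01*-36.751 = -1.9294
Step 4: grad_x = 2*5*1.6133 = 16.1328, grad_y = 2*8*-1.9294 = -30.8709
  x_4 = 1.6133 - 0.01*16.1328 = 1.4519
  y_4 = -1.9294 - 0.01*-30.8709 = -1.6207
f(1.4519, -1.6207) = 5*1.4519^2 + 8*(-1.6207)^2 = 31.5547


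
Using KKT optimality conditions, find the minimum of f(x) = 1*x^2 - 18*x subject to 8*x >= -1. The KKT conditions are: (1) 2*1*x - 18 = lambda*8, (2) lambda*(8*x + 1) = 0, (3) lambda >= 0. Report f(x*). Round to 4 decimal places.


Step 1: Try lambda = 0 (constraint inactive).
Stationarity: 2*1*x - 18 = 0
x* = 18/(2*1) = 9.0
Check constraint: 8*9.0 = 72.0 >= -1 -- satisfied.
Step 2: Compute optimal value.
f(x*) = 1*9.0^2 - 18*9.0 = -81.0


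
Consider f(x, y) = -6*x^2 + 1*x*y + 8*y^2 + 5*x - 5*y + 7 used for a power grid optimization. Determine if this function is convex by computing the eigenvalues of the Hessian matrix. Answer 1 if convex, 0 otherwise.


The Hessian of f(x,y) = -6*x^2 + 1*x*y + 8*y^2 + 5*x - 5*y + 7 is:
H = [[-12, 1], [1, 16]]
Trace = -12 + 16 = 4
Determinant = -12*16 - (1)^2 = -193
Discriminant = (4)^2 - 4*-193 = 788.0
Eigenvalues: lambda_1 = -12.0357, lambda_2 = 16.0357
The function is not convex.

0


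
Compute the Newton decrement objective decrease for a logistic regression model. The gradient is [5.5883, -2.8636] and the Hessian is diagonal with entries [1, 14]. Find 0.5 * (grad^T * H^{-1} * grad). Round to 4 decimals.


Step 1: H is diagonal, so H^(-1) * g = [5.5883, -0.2045].
Step 2: g^T H^(-1) g = sum_i g_i^2 / H_ii
  = (5.5883)^2/1 + (-2.8636)^2/14
  = 31.2291 + 0.5857 = 31.8148
Step 3: Objective decrease = 0.5 * g^T H^(-1) g = 15.9074


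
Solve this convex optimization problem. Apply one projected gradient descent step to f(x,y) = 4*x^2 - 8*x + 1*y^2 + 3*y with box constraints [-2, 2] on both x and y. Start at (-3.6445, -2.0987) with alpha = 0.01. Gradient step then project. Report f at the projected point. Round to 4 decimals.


Step 1: Compute gradient at (-3.6445, -2.0987).
grad_x = 2*4*-3.6445 - 8 = -37.156
grad_y = 2*1*-2.0987 + 3 = -1.1974
Step 2: Gradient step.
x_raw = -3.6445 - 0.01*-37.156 = -3.2729
y_raw = -2.0987 - 0.01*-1.1974 = -2.0867
Step 3: Project onto [-2, 2].
x_proj = clip(-3.2729) = -2.0
y_proj = clip(-2.0867) = -2.0
Step 4: Evaluate f.
f(-2.0, -2.0) = 30.0


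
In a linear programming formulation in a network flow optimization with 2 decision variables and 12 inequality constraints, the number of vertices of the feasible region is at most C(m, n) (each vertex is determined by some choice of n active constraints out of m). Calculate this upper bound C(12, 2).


Each vertex corresponds to some choice of n active constraints out of m, so the number of vertices is at most C(m, n) = m! / (n!(m-n)!).
m = 12, n = 2
Numerator: 12 * 11
Denominator: 2! = 2
C(12, 2) = 66


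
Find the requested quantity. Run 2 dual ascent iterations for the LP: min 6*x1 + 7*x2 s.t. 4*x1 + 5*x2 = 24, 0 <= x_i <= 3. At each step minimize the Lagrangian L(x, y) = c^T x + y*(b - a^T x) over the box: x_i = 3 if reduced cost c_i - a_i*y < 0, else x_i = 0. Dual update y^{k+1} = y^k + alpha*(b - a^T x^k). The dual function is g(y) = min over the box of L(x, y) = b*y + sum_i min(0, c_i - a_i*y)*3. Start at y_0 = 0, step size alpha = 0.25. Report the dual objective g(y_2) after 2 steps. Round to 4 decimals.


Dual ascent for LP: min 6*x1 + 7*x2, 4*x1 + 5*x2 = 24, 0 <= x_i <= 3
Step 1: y^k = 0.0, reduced costs: (6.0, 7.0)
  x^k = (0.0, 0.0), subgradient = b - a^T x = 24.0
  y^{k+1} = 0.0 + 0.25*24.0 = 6.0
Step 2: y^k = 6.0, reduced costs: (-18.0, -23.0)
  x^k = (3.0, 3.0), subgradient = b - a^T x = -3.0
  y^{k+1} = 6.0 + 0.25*-3.0 = 5.25
Dual objective at y_2 = 5.25: reduced costs (-15.0, -19.25), box minimizer x = (3.0, 3.0)
g(y_2) = b*y + (c1 - a1*y)*x1 + (c2 - a2*y)*x2 = 24*5.25 + (-15.0)*3.0 + (-19.25)*3.0 = 126.0 - 45.0 - 57.75 = 23.25


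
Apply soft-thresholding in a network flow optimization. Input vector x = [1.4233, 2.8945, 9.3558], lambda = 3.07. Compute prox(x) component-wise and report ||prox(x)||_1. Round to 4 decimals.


Soft-thresholding with lambda = 3.07:
prox(1.4233) = sign(1.4233)*max(|1.4233| - 3.07, 0) = 0.0
prox(2.8945) = sign(2.8945)*max(|2.8945| - 3.07, 0) = 0.0
prox(9.3558) = sign(9.3558)*max(|9.3558| - 3.07, 0) = 6.2858
prox(x) = [0.0, 0.0, 6.2858]
||prox(x)||_1 = 0.0 + 0.0 + 6.2858 = 6.2858


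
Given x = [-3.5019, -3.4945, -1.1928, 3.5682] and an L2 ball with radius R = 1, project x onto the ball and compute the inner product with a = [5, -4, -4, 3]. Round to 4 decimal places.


Step 1: Compute ||x|| (intermediates to 6 decimals).
||x|| = sqrt((-3.5019)^2 + (-3.4945)^2 + (-1.1928)^2 + 3.5682^2) = 6.215276
Step 2: Project.
Since ||x|| > R, scale = R/||x|| = 1/6.215276 = 0.160894, proj(x) = scale * x
proj(x) = [-0.563435, -0.562244, -0.191914, 0.574102]
Step 3: Dot product.
a^T * proj(x) = 5*(-0.563435) - 4*(-0.562244) - 4*(-0.191914) + 3*0.574102 = 1.9218


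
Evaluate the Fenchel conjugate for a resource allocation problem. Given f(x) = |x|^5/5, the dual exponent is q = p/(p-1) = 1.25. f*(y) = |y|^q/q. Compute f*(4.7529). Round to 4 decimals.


The conjugate exponent q satisfies 1/p + 1/q = 1.
p = 5, so q = 5/(5 - 1) = 1.25
|y|^q = 4.7529^1.25 = 7.0178
f*(4.7529) = 7.0178 / 1.25 = 5.6142


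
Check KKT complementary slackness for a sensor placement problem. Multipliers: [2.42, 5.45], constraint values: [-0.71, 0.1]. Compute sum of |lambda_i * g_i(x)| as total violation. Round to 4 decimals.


KKT complementary slackness check:
lambda_1 * g_1 = 2.42 * -0.71 = -1.7182
lambda_2 * g_2 = 5.45 * 0.1 = 0.545
Total violation = 1.7182 + 0.545 = 2.2632


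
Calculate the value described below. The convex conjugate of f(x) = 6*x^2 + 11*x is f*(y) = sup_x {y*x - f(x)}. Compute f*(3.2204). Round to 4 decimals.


f*(y) = sup_x {y*x - a*x^2 - b*x} = sup_x {(y-b)*x - a*x^2}
FOC: (y - b) - 2a*x = 0 => x* = (y - b)/(2a)
x* = (3.2204 - 11)/(2*6) = -0.6483
f*(3.2204) = (y-b)^2/(4a) = (3.2204 - 11)^2/(4*6)
= 60.5222/24 = 2.5218


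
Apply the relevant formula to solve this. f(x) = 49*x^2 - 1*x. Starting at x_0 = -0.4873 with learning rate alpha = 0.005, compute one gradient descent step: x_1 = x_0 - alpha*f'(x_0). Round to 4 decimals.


We compute the gradient at x_0 and apply the update.
f'(x) = 98*x - 1
f'(-0.4873) = 98*-0.4873 - 1 = -48.7554
x_1 = -0.4873 - 0.005*-48.7554 = -0.2435


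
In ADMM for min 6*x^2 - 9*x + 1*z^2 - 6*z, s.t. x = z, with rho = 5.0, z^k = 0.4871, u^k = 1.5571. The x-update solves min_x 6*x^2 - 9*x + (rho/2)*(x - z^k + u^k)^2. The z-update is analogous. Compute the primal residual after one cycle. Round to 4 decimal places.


ADMM iteration with rho = 5.0, z^k = 0.4871, u^k = 1.5571
Step 1: x-update.
Minimize 6*x^2 - 9*x + (5.0/2)*(x - 0.4871 + 1.5571)^2
FOC: (2*6 + 5.0)*x = 9 + 5.0*(0.4871 - 1.5571)
x^{k+1} = 0.2147
Step 2: z-update.
Minimize 1*z^2 - 6*z + (5.0/2)*(0.2147 - z + 1.5571)^2
FOC: (2*1 + 5.0)*z = 6 + 5.0*(0.2147 + 1.5571)
z^{k+1} = 2.1227
Step 3: u-update.
u^{k+1} = 1.5571 + 0.2147 - 2.1227 = -0.3509
Step 4: Primal residual = |0.2147 - 2.1227| = 1.908


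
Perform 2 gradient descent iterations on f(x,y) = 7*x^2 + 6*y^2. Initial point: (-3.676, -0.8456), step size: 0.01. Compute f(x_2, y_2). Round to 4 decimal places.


Gradient descent on f(x,y) = 7*x^2 + 6*y^2.
Starting point: (-3.676, -0.8456), alpha = 0.01
Step 1: grad_x = 2*7*-3.676 = -51.464, grad_y = 2*6*-0.8456 = -10.1472
  x_1 = -3.676 - 0.01*-51.464 = -3.1614
  y_1 = -0.8456 - 0.01*-10.1472 = -0.7441
Step 2: grad_x = 2*7*-3.1614 = -44.259, grad_y = 2*6*-0.7441 = -8.9295
  x_2 = -3.1614 - 0.01*-44.259 = -2.7188
  y_2 = -0.7441 - 0.01*-8.9295 = -0.6548
f(-2.7188, -0.6548) = 7*(-2.7188)^2 + 6*(-0.6548)^2 = 54.3148


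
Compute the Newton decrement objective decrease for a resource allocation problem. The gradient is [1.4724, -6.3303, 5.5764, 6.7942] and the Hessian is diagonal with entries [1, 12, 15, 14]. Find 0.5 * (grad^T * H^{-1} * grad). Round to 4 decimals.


Step 1: H is diagonal, so H^(-1) * g = [1.4724, -0.5275, 0.3718, 0.4853].
Step 2: g^T H^(-1) g = sum_i g_i^2 / H_ii
  = (1.4724)^2/1 + (-6.3303)^2/12 + (5.5764)^2/15 + (6.7942)^2/14
  = 2.168 + 3.3394 + 2.0731 + 3.2972 = 10.8777
Step 3: Objective decrease = 0.5 * g^T H^(-1) g = 5.4388


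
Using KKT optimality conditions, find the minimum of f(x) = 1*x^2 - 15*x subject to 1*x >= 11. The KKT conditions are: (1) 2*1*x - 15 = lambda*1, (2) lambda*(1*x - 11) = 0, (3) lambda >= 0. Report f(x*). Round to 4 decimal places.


Step 1: Try lambda = 0 (constraint inactive).
x_unc = 15/(2*1) = 7.5
Check: 1*7.5 = 7.5 < 11 -- violated!
Step 2: Constraint must be active: 1*x = 11
x* = 11/1 = 11.0
lambda = (2*1*11.0 - 15)/1 = 7.0
Step 3: Compute optimal value.
f(x*) = 1*11.0^2 - 15*11.0 = -44.0


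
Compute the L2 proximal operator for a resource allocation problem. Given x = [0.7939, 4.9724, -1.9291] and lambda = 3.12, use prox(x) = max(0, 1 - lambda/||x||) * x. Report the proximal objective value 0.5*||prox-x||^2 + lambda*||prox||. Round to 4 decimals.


Step 1: Compute ||x||.
||x|| = 5.3923
Step 2: Compute scaling factor.
scale = max(0, 1 - 3.12/5.3923) = 0.4214
Step 3: prox(x) = [0.3345, 2.0953, -0.8129]
||prox(x)|| = 2.2723
Step 4: Proximal objective.
0.5*||prox-x||^2 = 4.8672
lambda*||prox|| = 7.0896
Total = 11.9567


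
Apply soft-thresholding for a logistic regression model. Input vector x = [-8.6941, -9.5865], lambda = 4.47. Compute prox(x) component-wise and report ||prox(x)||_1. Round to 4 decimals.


Soft-thresholding with lambda = 4.47:
prox(-8.6941) = sign(-8.6941)*max(|-8.6941| - 4.47, 0) = -4.2241
prox(-9.5865) = sign(-9.5865)*max(|-9.5865| - 4.47, 0) = -5.1165
prox(x) = [-4.2241, -5.1165]
||prox(x)||_1 = 4.2241 + 5.1165 = 9.3406


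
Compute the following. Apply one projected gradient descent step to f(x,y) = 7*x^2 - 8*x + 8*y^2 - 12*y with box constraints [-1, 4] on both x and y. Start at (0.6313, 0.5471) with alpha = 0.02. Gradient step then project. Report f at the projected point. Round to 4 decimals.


Step 1: Compute gradient at (0.6313, 0.5471).
grad_x = 2*7*0.6313 - 8 = 0.8382
grad_y = 2*8*0.5471 - 12 = -3.2464
Step 2: Gradient step.
x_raw = 0.6313 - 0.02*0.8382 = 0.6145
y_raw = 0.5471 - 0.02*-3.2464 = 0.612
Step 3: Project onto [-1, 4].
x_proj = clip(0.6145) = 0.6145
y_proj = clip(0.612) = 0.612
Step 4: Evaluate f.
f(0.6145, 0.612) = -6.6204


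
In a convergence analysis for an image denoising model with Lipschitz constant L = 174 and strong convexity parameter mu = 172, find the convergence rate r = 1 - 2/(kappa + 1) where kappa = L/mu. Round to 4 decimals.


Step 1: Compute the condition number.
kappa = L/mu = 174/172 = 1.0116
Step 2: Compute the convergence rate.
r = 1 - 2/(kappa + 1) = 1 - 2*mu/(L + mu) = (L - mu)/(L + mu) = 2/346 = 0.0058


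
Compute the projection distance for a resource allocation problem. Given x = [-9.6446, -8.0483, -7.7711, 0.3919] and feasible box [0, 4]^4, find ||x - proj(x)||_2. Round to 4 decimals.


Project each component onto [0, 4].
clip(-9.6446) = 0.0, clip(-8.0483) = 0.0, clip(-7.7711) = 0.0, clip(0.3919) = 0.3919
Projection = [0.0, 0.0, 0.0, 0.3919]
Squared diffs: [93.0183, 64.7751, 60.39, 0.0]
Distance = sqrt(218.1834) = 14.771


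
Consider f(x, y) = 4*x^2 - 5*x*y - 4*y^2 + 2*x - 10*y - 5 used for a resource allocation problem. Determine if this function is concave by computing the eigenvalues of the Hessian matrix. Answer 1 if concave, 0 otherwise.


The Hessian of f(x,y) = 4*x^2 - 5*x*y - 4*y^2 + 2*x - 10*y - 5 is:
H = [[8, -5], [-5, -8]]
Trace = 8 - 8 = 0
Determinant = 8*-8 - (-5)^2 = -89
Discriminant = (0)^2 - 4*-89 = 356.0
Eigenvalues: lambda_1 = -9.434, lambda_2 = 9.434
The function is not concave.

0


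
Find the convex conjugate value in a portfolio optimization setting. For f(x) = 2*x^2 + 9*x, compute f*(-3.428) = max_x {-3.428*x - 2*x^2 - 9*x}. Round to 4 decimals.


f*(y) = sup_x {y*x - a*x^2 - b*x} = sup_x {(y-b)*x - a*x^2}
FOC: (y - b) - 2a*x = 0 => x* = (y - b)/(2a)
x* = (-3.428 - 9)/(2*2) = -3.107
f*(-3.428) = (y-b)^2/(4a) = (-3.428 - 9)^2/(4*2)
= 154.4552/8 = 19.3069


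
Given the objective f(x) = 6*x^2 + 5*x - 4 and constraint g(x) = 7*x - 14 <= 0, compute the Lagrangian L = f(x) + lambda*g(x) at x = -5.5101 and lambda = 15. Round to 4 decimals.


Step 1: Evaluate f(x).
f(-5.5101) = 6*(-5.5101)^2 + 5*(-5.5101) - 4 = 150.6167
Step 2: Evaluate g(x).
g(-5.5101) = 7*-5.5101 - 14 = -52.5707
Step 3: Compute Lagrangian.
L = 150.6167 + 15*-52.5707 = -637.9438


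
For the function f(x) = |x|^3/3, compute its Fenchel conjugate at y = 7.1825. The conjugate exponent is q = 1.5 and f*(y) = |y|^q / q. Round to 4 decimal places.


The conjugate exponent q satisfies 1/p + 1/q = 1.
p = 3, so q = 3/(3 - 1) = 1.5
|y|^q = 7.1825^1.5 = 19.2492
f*(7.1825) = 19.2492 / 1.5 = 12.8328


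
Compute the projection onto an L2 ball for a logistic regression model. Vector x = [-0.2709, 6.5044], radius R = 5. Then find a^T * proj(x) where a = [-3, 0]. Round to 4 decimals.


Step 1: Compute ||x|| (intermediates to 6 decimals).
||x|| = sqrt((-0.2709)^2 + 6.5044^2) = 6.510039
Step 2: Project.
Since ||x|| > R, scale = R/||x|| = 5/6.510039 = 0.768045, proj(x) = scale * x
proj(x) = [-0.208063, 4.995672]
Step 3: Dot product.
a^T * proj(x) = -3*(-0.208063) + 0*4.995672 = 0.6242


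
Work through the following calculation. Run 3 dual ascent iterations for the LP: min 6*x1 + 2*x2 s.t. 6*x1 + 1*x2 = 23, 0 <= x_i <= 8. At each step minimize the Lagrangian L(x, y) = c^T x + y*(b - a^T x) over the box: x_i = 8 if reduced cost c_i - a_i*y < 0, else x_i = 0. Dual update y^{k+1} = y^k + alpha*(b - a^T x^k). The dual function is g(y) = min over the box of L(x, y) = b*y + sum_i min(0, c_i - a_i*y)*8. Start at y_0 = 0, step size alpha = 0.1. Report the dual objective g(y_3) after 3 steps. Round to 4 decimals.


Dual ascent for LP: min 6*x1 + 2*x2, 6*x1 + 1*x2 = 23, 0 <= x_i <= 8
Step 1: y^k = 0.0, reduced costs: (6.0, 2.0)
  x^k = (0.0, 0.0), subgradient = b - a^T x = 23.0
  y^{k+1} = 0.0 + 0.1*23.0 = 2.3
Step 2: y^k = 2.3, reduced costs: (-7.8, -0.3)
  x^k = (8.0, 8.0), subgradient = b - a^T x = -33.0
  y^{k+1} = 2.3 + 0.1*-33.0 = -1.0
Step 3: y^k = -1.0, reduced costs: (12.0, 3.0)
  x^k = (0.0, 0.0), subgradient = b - a^T x = 23.0
  y^{k+1} = -1.0 + 0.1*23.0 = 1.3
Dual objective at y_3 = 1.3: reduced costs (-1.8, 0.7), box minimizer x = (8.0, 0.0)
g(y_3) = b*y + (c1 - a1*y)*x1 + (c2 - a2*y)*x2 = 23*1.3 + (-1.8)*8.0 + 0.7*0.0 = 29.9 - 14.4 + 0.0 = 15.5


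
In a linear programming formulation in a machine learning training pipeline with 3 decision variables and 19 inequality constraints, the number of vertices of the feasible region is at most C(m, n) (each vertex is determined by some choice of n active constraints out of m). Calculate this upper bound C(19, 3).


Each vertex corresponds to some choice of n active constraints out of m, so the number of vertices is at most C(m, n) = m! / (n!(m-n)!).
m = 19, n = 3
Numerator: 19 * 18 * 17
Denominator: 3! = 6
C(19, 3) = 969


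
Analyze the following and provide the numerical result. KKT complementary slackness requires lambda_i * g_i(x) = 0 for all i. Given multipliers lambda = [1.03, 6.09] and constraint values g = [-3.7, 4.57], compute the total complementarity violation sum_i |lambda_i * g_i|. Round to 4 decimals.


KKT complementary slackness check:
lambda_1 * g_1 = 1.03 * -3.7 = -3.811
lambda_2 * g_2 = 6.09 * 4.57 = 27.8313
Total violation = 3.811 + 27.8313 = 31.6423


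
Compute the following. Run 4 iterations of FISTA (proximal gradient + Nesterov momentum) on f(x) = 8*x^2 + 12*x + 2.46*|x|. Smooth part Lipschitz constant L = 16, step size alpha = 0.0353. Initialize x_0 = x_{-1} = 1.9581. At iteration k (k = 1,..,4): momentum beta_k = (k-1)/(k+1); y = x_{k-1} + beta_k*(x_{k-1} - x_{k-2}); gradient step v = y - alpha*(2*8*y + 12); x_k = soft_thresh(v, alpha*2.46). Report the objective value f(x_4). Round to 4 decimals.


FISTA on f(x) = 8*x^2 + 12*x + 2.46*|x|
L = 16, alpha = 0.0353
Iteration 1: beta = 0.0, y = 1.9581 + 0.0*(1.9581 - 1.9581) = 1.9581
  grad(y) = 43.3296, v = y - alpha*grad = 0.4286
  prox(v) = soft_thresh(0.4286, 0.0868) = 0.3417
Iteration 2: beta = 0.3333, y = 0.3417 + 0.3333*(0.3417 - 1.9581) = -0.1971
  grad(y) = 8.847, v = y - alpha*grad = -0.5094
  prox(v) = soft_thresh(-0.5094, 0.0868) = -0.4225
Iteration 3: beta = 0.5, y = -0.4225 + 0.5*(-0.4225 - 0.3417) = -0.8046
  grad(y) = -0.8744, v = y - alpha*grad = -0.7738
  prox(v) = soft_thresh(-0.7738, 0.0868) = -0.6869
Iteration 4: beta = 0.6, y = -0.6869 + 0.6*(-0.6869 + 0.4225) = -0.8456
  grad(y) = -1.5296, v = y - alpha*grad = -0.7916
  prox(v) = soft_thresh(-0.7916, 0.0868) = -0.7048
f(x_4) = 8*(-0.7048)^2 + 12*(-0.7048) + 2.46*|-0.7048| = -2.7499


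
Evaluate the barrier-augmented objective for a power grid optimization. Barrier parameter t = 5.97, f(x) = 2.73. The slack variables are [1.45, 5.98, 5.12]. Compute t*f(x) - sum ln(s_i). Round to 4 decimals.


Step 1: Compute log-barrier.
ln values: [0.3716, 1.7884, 1.6332]
phi = -(0.3716 + 1.7884 + 1.6332) = -3.7931
Step 2: Compute augmented objective.
t*f(x) = 5.97*2.73 = 16.2981
Total = 16.2981 - 3.7931 = 12.505


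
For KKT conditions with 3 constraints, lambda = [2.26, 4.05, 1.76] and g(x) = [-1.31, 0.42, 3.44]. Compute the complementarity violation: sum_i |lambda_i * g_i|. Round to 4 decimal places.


KKT complementary slackness check:
lambda_1 * g_1 = 2.26 * -1.31 = -2.9606
lambda_2 * g_2 = 4.05 * 0.42 = 1.701
lambda_3 * g_3 = 1.76 * 3.44 = 6.0544
Total violation = 2.9606 + 1.701 + 6.0544 = 10.716


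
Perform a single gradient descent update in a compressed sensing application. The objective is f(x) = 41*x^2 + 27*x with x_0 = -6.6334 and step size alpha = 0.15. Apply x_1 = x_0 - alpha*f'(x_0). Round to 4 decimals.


We compute the gradient at x_0 and apply the update.
f'(x) = 82*x + 27
f'(-6.6334) = 82*-6.6334 + 27 = -516.9388
x_1 = -6.6334 - 0.15*-516.9388 = 70.9074


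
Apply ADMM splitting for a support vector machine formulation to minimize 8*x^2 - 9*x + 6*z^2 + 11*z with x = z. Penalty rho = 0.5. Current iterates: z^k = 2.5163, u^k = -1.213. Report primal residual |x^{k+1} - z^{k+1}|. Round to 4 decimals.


ADMM iteration with rho = 0.5, z^k = 2.5163, u^k = -1.213
Step 1: x-update.
Minimize 8*x^2 - 9*x + (0.5/2)*(x - 2.5163 - 1.213)^2
FOC: (2*8 + 0.5)*x = 9 + 0.5*(2.5163 + 1.213)
x^{k+1} = 0.6585
Step 2: z-update.
Minimize 6*z^2 + 11*z + (0.5/2)*(0.6585 - z - 1.213)^2
FOC: (2*6 + 0.5)*z = -11 + 0.5*(0.6585 - 1.213)
z^{k+1} = -0.9022
Step 3: u-update.
u^{k+1} = -1.213 + 0.6585 + 0.9022 = 0.3476
Step 4: Primal residual = |0.6585 + 0.9022| = 1.5606


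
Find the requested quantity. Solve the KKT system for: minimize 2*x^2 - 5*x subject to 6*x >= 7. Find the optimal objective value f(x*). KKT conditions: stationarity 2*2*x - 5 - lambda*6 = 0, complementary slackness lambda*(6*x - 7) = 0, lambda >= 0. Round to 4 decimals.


Step 1: Try lambda = 0 (constraint inactive).
Stationarity: 2*2*x - 5 = 0
x* = 5/(2*2) = 1.25
Check constraint: 6*1.25 = 7.5 >= 7 -- satisfied.
Step 2: Compute optimal value.
f(x*) = 2*1.25^2 - 5*1.25 = -3.125


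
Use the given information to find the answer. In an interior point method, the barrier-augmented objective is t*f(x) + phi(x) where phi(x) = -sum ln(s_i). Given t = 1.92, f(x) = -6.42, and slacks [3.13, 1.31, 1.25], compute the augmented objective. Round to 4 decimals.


Step 1: Compute log-barrier.
ln values: [1.141, 0.27, 0.2231]
phi = -(1.141 + 0.27 + 0.2231) = -1.6342
Step 2: Compute augmented objective.
t*f(x) = 1.92*-6.42 = -12.3264
Total = -12.3264 - 1.6342 = -13.9606


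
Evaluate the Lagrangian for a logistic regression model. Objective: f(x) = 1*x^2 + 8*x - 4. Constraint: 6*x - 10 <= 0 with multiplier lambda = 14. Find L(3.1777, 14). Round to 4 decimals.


Step 1: Evaluate f(x).
f(3.1777) = 1*3.1777^2 + 8*3.1777 - 4 = 31.5194
Step 2: Evaluate g(x).
g(3.1777) = 6*3.1777 - 10 = 9.0662
Step 3: Compute Lagrangian.
L = 31.5194 + 14*9.0662 = 158.4462


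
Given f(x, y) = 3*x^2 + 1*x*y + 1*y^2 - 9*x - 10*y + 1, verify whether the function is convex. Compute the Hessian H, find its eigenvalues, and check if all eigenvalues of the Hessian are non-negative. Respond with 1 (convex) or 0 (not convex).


The Hessian of f(x,y) = 3*x^2 + 1*x*y + 1*y^2 - 9*x - 10*y + 1 is:
H = [[6, 1], [1, 2]]
Trace = 6 + 2 = 8
Determinant = 6*2 - (1)^2 = 11
Discriminant = (8)^2 - 4*11 = 20.0
Eigenvalues: lambda_1 = 1.7639, lambda_2 = 6.2361
The function is convex.

1


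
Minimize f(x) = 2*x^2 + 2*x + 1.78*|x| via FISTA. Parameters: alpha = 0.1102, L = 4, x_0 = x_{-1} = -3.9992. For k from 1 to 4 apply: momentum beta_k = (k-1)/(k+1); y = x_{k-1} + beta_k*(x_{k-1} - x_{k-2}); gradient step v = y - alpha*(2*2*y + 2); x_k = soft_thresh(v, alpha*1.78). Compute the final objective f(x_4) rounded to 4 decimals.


FISTA on f(x) = 2*x^2 + 2*x + 1.78*|x|
L = 4, alpha = 0.1102
Iteration 1: beta = 0.0, y = -3.9992 + 0.0*(-3.9992 + 3.9992) = -3.9992
  grad(y) = -13.9968, v = y - alpha*grad = -2.4568
  prox(v) = soft_thresh(-2.4568, 0.1962) = -2.2606
Iteration 2: beta = 0.3333, y = -2.2606 + 0.3333*(-2.2606 + 3.9992) = -1.6811
  grad(y) = -4.7242, v = y - alpha*grad = -1.1604
  prox(v) = soft_thresh(-1.1604, 0.1962) = -0.9643
Iteration 3: beta = 0.5, y = -0.9643 + 0.5*(-0.9643 + 2.2606) = -0.3161
  grad(y) = 0.7354, v = y - alpha*grad = -0.3972
  prox(v) = soft_thresh(-0.3972, 0.1962) = -0.201
Iteration 4: beta = 0.6, y = -0.201 + 0.6*(-0.201 + 0.9643) = 0.2569
  grad(y) = 3.0277, v = y - alpha*grad = -0.0767
  prox(v) = soft_thresh(-0.0767, 0.1962) = 0.0
f(x_4) = 2*0.0^2 + 2*0.0 + 1.78*|0.0| = 0.0


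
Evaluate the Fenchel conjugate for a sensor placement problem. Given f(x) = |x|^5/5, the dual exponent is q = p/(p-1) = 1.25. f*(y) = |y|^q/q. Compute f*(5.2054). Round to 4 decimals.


The conjugate exponent q satisfies 1/p + 1/q = 1.
p = 5, so q = 5/(5 - 1) = 1.25
|y|^q = 5.2054^1.25 = 7.8626
f*(5.2054) = 7.8626 / 1.25 = 6.2901


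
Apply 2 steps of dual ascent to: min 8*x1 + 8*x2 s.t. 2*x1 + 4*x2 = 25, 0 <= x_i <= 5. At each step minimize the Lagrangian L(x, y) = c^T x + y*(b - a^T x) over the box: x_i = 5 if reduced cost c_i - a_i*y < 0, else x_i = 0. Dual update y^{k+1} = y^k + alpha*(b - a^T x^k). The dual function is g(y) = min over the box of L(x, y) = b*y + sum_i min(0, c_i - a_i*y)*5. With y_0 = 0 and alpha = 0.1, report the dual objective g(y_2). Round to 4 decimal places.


Dual ascent for LP: min 8*x1 + 8*x2, 2*x1 + 4*x2 = 25, 0 <= x_i <= 5
Step 1: y^k = 0.0, reduced costs: (8.0, 8.0)
  x^k = (0.0, 0.0), subgradient = b - a^T x = 25.0
  y^{k+1} = 0.0 + 0.1*25.0 = 2.5
Step 2: y^k = 2.5, reduced costs: (3.0, -2.0)
  x^k = (0.0, 5.0), subgradient = b - a^T x = 5.0
  y^{k+1} = 2.5 + 0.1*5.0 = 3.0
Dual objective at y_2 = 3.0: reduced costs (2.0, -4.0), box minimizer x = (0.0, 5.0)
g(y_2) = b*y + (c1 - a1*y)*x1 + (c2 - a2*y)*x2 = 25*3.0 + 2.0*0.0 + (-4.0)*5.0 = 75.0 + 0.0 - 20.0 = 55.0


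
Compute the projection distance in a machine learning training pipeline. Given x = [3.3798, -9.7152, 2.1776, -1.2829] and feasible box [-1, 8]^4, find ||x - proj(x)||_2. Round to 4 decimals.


Project each component onto [-1, 8].
clip(3.3798) = 3.3798, clip(-9.7152) = -1.0, clip(2.1776) = 2.1776, clip(-1.2829) = -1.0
Projection = [3.3798, -1.0, 2.1776, -1.0]
Squared diffs: [0.0, 75.9547, 0.0, 0.08]
Distance = sqrt(76.0347) = 8.7198


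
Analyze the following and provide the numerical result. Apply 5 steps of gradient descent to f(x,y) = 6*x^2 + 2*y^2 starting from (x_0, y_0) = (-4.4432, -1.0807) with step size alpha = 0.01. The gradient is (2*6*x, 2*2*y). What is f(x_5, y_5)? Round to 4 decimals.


Gradient descent on f(x,y) = 6*x^2 + 2*y^2.
Starting point: (-4.4432, -1.0807), alpha = 0.01
Step 1: grad_x = 2*6*-4.4432 = -53.3184, grad_y = 2*2*-1.0807 = -4.3228
  x_1 = -4.4432 - 0.01*-53.3184 = -3.91
  y_1 = -1.0807 - 0.01*-4.3228 = -1.0375
Step 2: grad_x = 2*6*-3.91 = -46.9202, grad_y = 2*2*-1.0375 = -4.1499
  x_2 = -3.91 - 0.01*-46.9202 = -3.4408
  y_2 = -1.0375 - 0.01*-4.1499 = -0.996
Step 3: grad_x = 2*6*-3.4408 = -41.2898, grad_y = 2*2*-0.996 = -3.9839
  x_3 = -3.4408 - 0.01*-41.2898 = -3.0279
  y_3 = -0.996 - 0.01*-3.9839 = -0.9561
Step 4: grad_x = 2*6*-3.0279 = -36.335, grad_y = 2*2*-0.9561 = -3.8245
  x_4 = -3.0279 - 0.01*-36.335 = -2.6646
  y_4 = -0.9561 - 0.01*-3.8245 = -0.9179
Step 5: grad_x = 2*6*-2.6646 = -31.9748, grad_y = 2*2*-0.9179 = -3.6716
  x_5 = -2.6646 - 0.01*-31.9748 = -2.3448
  y_5 = -0.9179 - 0.01*-3.6716 = -0.8812
f(-2.3448, -0.8812) = 6*(-2.3448)^2 + 2*(-0.8812)^2 = 34.542


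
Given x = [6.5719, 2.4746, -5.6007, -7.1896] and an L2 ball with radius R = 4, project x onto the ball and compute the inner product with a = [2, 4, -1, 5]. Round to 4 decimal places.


Step 1: Compute ||x|| (intermediates to 6 decimals).
||x|| = sqrt(6.5719^2 + 2.4746^2 + (-5.6007)^2 + (-7.1896)^2) = 11.50529
Step 2: Project.
Since ||x|| > R, scale = R/||x|| = 4/11.50529 = 0.347666, proj(x) = scale * x
proj(x) = [2.284826, 0.860334, -1.947173, -2.499579]
Step 3: Dot product.
a^T * proj(x) = 2*2.284826 + 4*0.860334 - 1*(-1.947173) + 5*(-2.499579) = -2.5397


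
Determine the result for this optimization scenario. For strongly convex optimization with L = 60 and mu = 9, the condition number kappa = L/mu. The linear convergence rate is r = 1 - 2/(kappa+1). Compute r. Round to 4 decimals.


Step 1: Compute the condition number.
kappa = L/mu = 60/9 = 6.6667
Step 2: Compute the convergence rate.
r = 1 - 2/(kappa + 1) = 1 - 2*mu/(L + mu) = (L - mu)/(L + mu) = 51/69 = 0.7391


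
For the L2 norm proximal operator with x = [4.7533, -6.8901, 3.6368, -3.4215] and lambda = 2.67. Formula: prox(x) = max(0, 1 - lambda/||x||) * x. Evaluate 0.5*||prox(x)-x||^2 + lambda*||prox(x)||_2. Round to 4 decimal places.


Step 1: Compute ||x||.
||x|| = 9.7468
Step 2: Compute scaling factor.
scale = max(0, 1 - 2.67/9.7468) = 0.7261
Step 3: prox(x) = [3.4512, -5.0027, 2.6406, -2.4842]
||prox(x)|| = 7.0768
Step 4: Proximal objective.
0.5*||prox-x||^2 = 3.5645
lambda*||prox|| = 18.8951
Total = 22.4595


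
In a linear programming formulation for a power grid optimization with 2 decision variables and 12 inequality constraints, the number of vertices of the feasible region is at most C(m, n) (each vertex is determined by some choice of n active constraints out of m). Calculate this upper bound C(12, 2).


Each vertex corresponds to some choice of n active constraints out of m, so the number of vertices is at most C(m, n) = m! / (n!(m-n)!).
m = 12, n = 2
Numerator: 12 * 11
Denominator: 2! = 2
C(12, 2) = 66
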